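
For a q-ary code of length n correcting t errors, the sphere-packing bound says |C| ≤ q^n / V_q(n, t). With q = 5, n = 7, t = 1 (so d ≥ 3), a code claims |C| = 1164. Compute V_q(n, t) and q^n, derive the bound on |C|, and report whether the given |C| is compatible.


V_q(n, t) = 29, q^n = 78125, Hamming bound = 2693, |C| = 1164 ≤ bound (satisfied).

Step 1: Compute V_q(n, t) = Σ_{j=0}^1 C(n, j) (q−1)^j.
  j = 0: C(7,0)·(4)^0 = 1·1 = 1.
  j = 1: C(7,1)·(4)^1 = 7·4 = 28.
  V_q(n, t) = 1 + 28 = 29.
Step 2: q^n = 5^7 = 78125.
Step 3: Hamming bound ⌊q^n / V_q(n,t)⌋ = ⌊78125/29⌋ = 2693.
Step 4: Compare |C| = 1164 to 2693: satisfied.
The claimed |C| lies below the Hamming bound.


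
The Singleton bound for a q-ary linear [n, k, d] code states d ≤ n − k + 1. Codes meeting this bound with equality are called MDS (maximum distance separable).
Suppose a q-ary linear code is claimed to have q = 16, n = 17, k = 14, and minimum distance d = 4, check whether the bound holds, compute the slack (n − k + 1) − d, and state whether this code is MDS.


Singleton RHS = n − k + 1 = 4, slack = 0, bound satisfied, MDS.

Singleton bound: d ≤ n − k + 1.
Here n = 17, k = 14, so n − k + 1 = 4.
Given d = 4, check d ≤ 4: YES.
Slack = (n − k + 1) − d = 0.
The code is MDS (slack = 0).
Description: the claimed parameters are [17, 14, 4]_16; such a code would be MDS (meets Singleton bound).


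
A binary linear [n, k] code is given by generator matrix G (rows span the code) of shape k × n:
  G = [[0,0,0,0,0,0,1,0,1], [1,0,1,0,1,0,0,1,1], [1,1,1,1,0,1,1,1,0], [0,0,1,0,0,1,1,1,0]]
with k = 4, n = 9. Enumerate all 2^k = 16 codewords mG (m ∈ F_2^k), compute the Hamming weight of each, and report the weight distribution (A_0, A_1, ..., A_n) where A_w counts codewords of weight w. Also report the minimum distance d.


Weight distribution: A_0 = 1, A_2 = 1, A_3 = 2, A_4 = 3, A_5 = 4, A_6 = 3, A_7 = 2. Minimum distance d = 2.

Enumerate all 2^4 = 16 messages m ∈ F_2^4.
For each, compute codeword c = mG in F_2^9, then tally its weight.
  m = 0000 → c = 000000000, weight = 0.
  m = 1000 → c = 000000101, weight = 2.
  m = 0100 → c = 101010011, weight = 5.
  m = 1100 → c = 101010110, weight = 5.
  m = 0010 → c = 111101110, weight = 7.
  m = 1010 → c = 111101011, weight = 7.
  m = 0110 → c = 010111101, weight = 6.
  m = 1110 → c = 010111000, weight = 4.
  m = 0001 → c = 001001110, weight = 4.
  m = 1001 → c = 001001011, weight = 4.
  m = 0101 → c = 100011101, weight = 5.
  m = 1101 → c = 100011000, weight = 3.
  m = 0011 → c = 110100000, weight = 3.
  m = 1011 → c = 110100101, weight = 5.
  m = 0111 → c = 011110011, weight = 6.
  m = 1111 → c = 011110110, weight = 6.
Tally weights:
  weight 0: 1 codewords.
  weight 2: 1 codewords.
  weight 3: 2 codewords.
  weight 4: 3 codewords.
  weight 5: 4 codewords.
  weight 6: 3 codewords.
  weight 7: 2 codewords.
Minimum distance d = smallest w > 0 with A_w > 0 = 2.
Sanity: Σ A_w = 16 = 2^4 = 16 ✓.


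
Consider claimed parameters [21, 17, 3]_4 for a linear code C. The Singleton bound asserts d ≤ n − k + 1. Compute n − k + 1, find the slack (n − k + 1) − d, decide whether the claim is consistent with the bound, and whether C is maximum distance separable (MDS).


Singleton RHS = n − k + 1 = 5, slack = 2, bound satisfied, not MDS.

Singleton bound: d ≤ n − k + 1.
Here n = 21, k = 17, so n − k + 1 = 5.
Given d = 3, check d ≤ 5: YES.
Slack = (n − k + 1) − d = 2.
The code is NOT MDS (slack = 2 > 0).
Description: the claimed parameters are [21, 17, 3]_4; such a code would be non-MDS.


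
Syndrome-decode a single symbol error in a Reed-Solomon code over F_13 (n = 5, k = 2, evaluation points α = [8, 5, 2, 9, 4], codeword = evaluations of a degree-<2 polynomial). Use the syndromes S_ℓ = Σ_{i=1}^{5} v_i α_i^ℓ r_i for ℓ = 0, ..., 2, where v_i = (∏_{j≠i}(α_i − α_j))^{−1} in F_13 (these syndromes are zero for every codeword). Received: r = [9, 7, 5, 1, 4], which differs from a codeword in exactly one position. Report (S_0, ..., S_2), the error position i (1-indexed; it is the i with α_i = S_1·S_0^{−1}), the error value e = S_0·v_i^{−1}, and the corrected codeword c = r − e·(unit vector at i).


S = (11, 5, 7), error at position 5, error magnitude e = 2, c = [9, 7, 5, 1, 2].

Step 1: column multipliers v_i = (∏_{j≠i}(α_i − α_j))^{−1} mod 13.
  i = 1 (α = 8): (8−5)(8−2)(8−9)(8−4) = 3·6·(−1)·4 = −72 ≡ 6, so v_1 = 6^{−1} = 11 (mod 13).
  i = 2 (α = 5): (5−8)(5−2)(5−9)(5−4) = (−3)·3·(−4)·1 = 36 ≡ 10, so v_2 = 10^{−1} = 4 (mod 13).
  i = 3 (α = 2): (2−8)(2−5)(2−9)(2−4) = (−6)·(−3)·(−7)·(−2) = 252 ≡ 5, so v_3 = 5^{−1} = 8 (mod 13).
  i = 4 (α = 9): (9−8)(9−5)(9−2)(9−4) = 1·4·7·5 = 140 ≡ 10, so v_4 = 10^{−1} = 4 (mod 13).
  i = 5 (α = 4): (4−8)(4−5)(4−2)(4−9) = (−4)·(−1)·2·(−5) = −40 ≡ 12, so v_5 = 12^{−1} = 12 (mod 13).
  v = [11, 4, 8, 4, 12].
Step 2: syndromes of r = [9, 7, 5, 1, 4] (all sums mod 13).
  S_0 = Σ v_i r_i = 11·9 + 4·7 + 8·5 + 4·1 + 12·4 = 219 ≡ 11.
  S_1 = Σ v_i α_i r_i = 11·8·9 + 4·5·7 + 8·2·5 + 4·9·1 + 12·4·4 = 1240 ≡ 5.
  α_i^2 mod 13 = [12, 12, 4, 3, 3].
  S_2 = Σ v_i α_i^2 r_i = 11·12·9 + 4·12·7 + 8·4·5 + 4·3·1 + 12·3·4 = 1840 ≡ 7.
  S = (11, 5, 7) ≠ 0, so r is not a codeword (an error is present).
Step 3: locate the error. For a single error e at position i, S_ℓ = v_i·e·α_i^ℓ, so α_err = S_1/S_0.
  S_0^{−1} = 11^{−1} = 6 (mod 13), so α_err = 5·6 = 30 ≡ 4 = α_5. Error position i = 5.
  Consistency check: S_2/S_1 = 7·8 = 56 ≡ 4 = α_err ✓ (single-error assumption holds).
Step 4: error magnitude e = S_0/v_5 = S_0·∏_{j≠5}(α_5 − α_j) = 11·12 = 132 ≡ 2 (mod 13).
Step 5: correct position 5: c_5 = r_5 − e = 4 − 2 ≡ 2 (mod 13). Hence c = [9, 7, 5, 1, 2].
  Check: interpolating c through the α_i gives m(x) = 8 + 5·x (degree < 2) with m(α_i) = c_i for every i, so c is indeed a codeword.


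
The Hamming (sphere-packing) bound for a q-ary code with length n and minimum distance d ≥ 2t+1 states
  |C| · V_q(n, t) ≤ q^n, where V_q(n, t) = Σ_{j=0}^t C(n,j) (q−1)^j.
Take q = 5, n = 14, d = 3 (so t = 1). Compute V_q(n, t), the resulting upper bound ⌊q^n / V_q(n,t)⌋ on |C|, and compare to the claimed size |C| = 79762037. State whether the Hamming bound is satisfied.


V_q(n, t) = 57, q^n = 6103515625, Hamming bound = 107079221, |C| = 79762037 ≤ bound (satisfied).

Step 1: Compute V_q(n, t) = Σ_{j=0}^1 C(n, j) (q−1)^j.
  j = 0: C(14,0)·(4)^0 = 1·1 = 1.
  j = 1: C(14,1)·(4)^1 = 14·4 = 56.
  V_q(n, t) = 1 + 56 = 57.
Step 2: q^n = 5^14 = 6103515625.
Step 3: Hamming bound ⌊q^n / V_q(n,t)⌋ = ⌊6103515625/57⌋ = 107079221.
Step 4: Compare |C| = 79762037 to 107079221: satisfied.
The claimed |C| lies below the Hamming bound.


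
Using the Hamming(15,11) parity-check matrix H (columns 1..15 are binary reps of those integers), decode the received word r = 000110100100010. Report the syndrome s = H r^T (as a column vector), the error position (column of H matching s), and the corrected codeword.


s = (0, 0, 1, 0)^T, error position = 2, corrected codeword c = 010110100100010

Compute s = H r^T mod 2 one row at a time:
  s_1 = 0 + 0 + 1 + 0 + 0 + 0 + 1 + 0 = 2 ≡ 0 (mod 2).
  s_2 = 1 + 1 + 0 + 1 + 0 + 0 + 1 + 0 = 4 ≡ 0 (mod 2).
  s_3 = 0 + 0 + 0 + 1 + 1 + 0 + 1 + 0 = 3 ≡ 1 (mod 2).
  s_4 = 0 + 0 + 1 + 1 + 0 + 0 + 0 + 0 = 2 ≡ 0 (mod 2).
s = (0, 0, 1, 0)^T — this equals column 2 of H (binary 0010), so error is at position 2.
Correct: flip bit 2 of r = 000110100100010 to get c = 010110100100010.


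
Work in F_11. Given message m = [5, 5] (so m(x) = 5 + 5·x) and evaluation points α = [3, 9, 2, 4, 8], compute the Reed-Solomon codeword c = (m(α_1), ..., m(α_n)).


c = [9, 6, 4, 3, 1]

Message polynomial: m(x) = 5 + 5·x (mod 11).
For each evaluation point α_i, compute m(α_i) mod 11:
  α_1 = 3: Horner steps 5 → 9, so m(3) = 9.
  α_2 = 9: Horner steps 5 → 6, so m(9) = 6.
  α_3 = 2: Horner steps 5 → 4, so m(2) = 4.
  α_4 = 4: Horner steps 5 → 3, so m(4) = 3.
  α_5 = 8: Horner steps 5 → 1, so m(8) = 1.
Codeword c = [9, 6, 4, 3, 1] ∈ F_11^5.


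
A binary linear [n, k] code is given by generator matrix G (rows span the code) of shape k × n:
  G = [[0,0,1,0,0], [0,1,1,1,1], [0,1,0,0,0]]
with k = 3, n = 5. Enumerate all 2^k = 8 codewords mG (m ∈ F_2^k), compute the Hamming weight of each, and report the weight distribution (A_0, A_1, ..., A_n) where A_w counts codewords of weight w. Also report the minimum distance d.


Weight distribution: A_0 = 1, A_1 = 2, A_2 = 2, A_3 = 2, A_4 = 1. Minimum distance d = 1.

Enumerate all 2^3 = 8 messages m ∈ F_2^3.
For each, compute codeword c = mG in F_2^5, then tally its weight.
  m = 000 → c = 00000, weight = 0.
  m = 100 → c = 00100, weight = 1.
  m = 010 → c = 01111, weight = 4.
  m = 110 → c = 01011, weight = 3.
  m = 001 → c = 01000, weight = 1.
  m = 101 → c = 01100, weight = 2.
  m = 011 → c = 00111, weight = 3.
  m = 111 → c = 00011, weight = 2.
Tally weights:
  weight 0: 1 codewords.
  weight 1: 2 codewords.
  weight 2: 2 codewords.
  weight 3: 2 codewords.
  weight 4: 1 codewords.
Minimum distance d = smallest w > 0 with A_w > 0 = 1.
Sanity: Σ A_w = 8 = 2^3 = 8 ✓.


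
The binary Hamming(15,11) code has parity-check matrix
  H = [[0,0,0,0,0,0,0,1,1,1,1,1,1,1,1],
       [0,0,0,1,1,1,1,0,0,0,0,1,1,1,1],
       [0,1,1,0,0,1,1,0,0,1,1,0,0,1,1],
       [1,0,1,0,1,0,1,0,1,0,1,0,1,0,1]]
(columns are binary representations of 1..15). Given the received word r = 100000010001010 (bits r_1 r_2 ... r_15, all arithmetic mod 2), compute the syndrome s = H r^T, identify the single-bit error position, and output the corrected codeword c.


s = (1, 0, 1, 1)^T, error position = 11, corrected codeword c = 100000010011010

Compute s = H r^T mod 2 one row at a time:
  s_1 = 1 + 0 + 0 + 0 + 1 + 0 + 1 + 0 = 3 ≡ 1 (mod 2).
  s_2 = 0 + 0 + 0 + 0 + 1 + 0 + 1 + 0 = 2 ≡ 0 (mod 2).
  s_3 = 0 + 0 + 0 + 0 + 0 + 0 + 1 + 0 = 1 ≡ 1 (mod 2).
  s_4 = 1 + 0 + 0 + 0 + 0 + 0 + 0 + 0 = 1 ≡ 1 (mod 2).
s = (1, 0, 1, 1)^T — this equals column 11 of H (binary 1011), so error is at position 11.
Correct: flip bit 11 of r = 100000010001010 to get c = 100000010011010.


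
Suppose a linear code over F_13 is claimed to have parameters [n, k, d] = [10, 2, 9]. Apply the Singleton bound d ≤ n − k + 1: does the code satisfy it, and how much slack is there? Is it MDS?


Singleton RHS = n − k + 1 = 9, slack = 0, bound satisfied, MDS.

Singleton bound: d ≤ n − k + 1.
Here n = 10, k = 2, so n − k + 1 = 9.
Given d = 9, check d ≤ 9: YES.
Slack = (n − k + 1) − d = 0.
The code is MDS (slack = 0).
Description: the claimed parameters are [10, 2, 9]_13; such a code would be MDS (meets Singleton bound).


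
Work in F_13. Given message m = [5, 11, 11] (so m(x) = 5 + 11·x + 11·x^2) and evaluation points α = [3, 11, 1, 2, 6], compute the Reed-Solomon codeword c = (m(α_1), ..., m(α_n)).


c = [7, 1, 1, 6, 12]

Message polynomial: m(x) = 5 + 11·x + 11·x^2 (mod 13).
For each evaluation point α_i, compute m(α_i) mod 13:
  α_1 = 3: Horner steps 11 → 5 → 7, so m(3) = 7.
  α_2 = 11: Horner steps 11 → 2 → 1, so m(11) = 1.
  α_3 = 1: Horner steps 11 → 9 → 1, so m(1) = 1.
  α_4 = 2: Horner steps 11 → 7 → 6, so m(2) = 6.
  α_5 = 6: Horner steps 11 → 12 → 12, so m(6) = 12.
Codeword c = [7, 1, 1, 6, 12] ∈ F_13^5.


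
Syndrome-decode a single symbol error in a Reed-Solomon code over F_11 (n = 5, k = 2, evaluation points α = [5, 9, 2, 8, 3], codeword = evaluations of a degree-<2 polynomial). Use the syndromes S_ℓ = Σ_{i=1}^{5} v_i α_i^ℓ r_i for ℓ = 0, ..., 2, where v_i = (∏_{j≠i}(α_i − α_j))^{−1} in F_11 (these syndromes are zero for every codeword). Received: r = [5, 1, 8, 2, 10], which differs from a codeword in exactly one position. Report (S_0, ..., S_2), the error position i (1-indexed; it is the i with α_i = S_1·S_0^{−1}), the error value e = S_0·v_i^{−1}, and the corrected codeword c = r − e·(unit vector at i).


S = (6, 7, 10), error at position 5, error magnitude e = 3, c = [5, 1, 8, 2, 7].

Step 1: column multipliers v_i = (∏_{j≠i}(α_i − α_j))^{−1} mod 11.
  i = 1 (α = 5): (5−9)(5−2)(5−8)(5−3) = (−4)·3·(−3)·2 = 72 ≡ 6, so v_1 = 6^{−1} = 2 (mod 11).
  i = 2 (α = 9): (9−5)(9−2)(9−8)(9−3) = 4·7·1·6 = 168 ≡ 3, so v_2 = 3^{−1} = 4 (mod 11).
  i = 3 (α = 2): (2−5)(2−9)(2−8)(2−3) = (−3)·(−7)·(−6)·(−1) = 126 ≡ 5, so v_3 = 5^{−1} = 9 (mod 11).
  i = 4 (α = 8): (8−5)(8−9)(8−2)(8−3) = 3·(−1)·6·5 = −90 ≡ 9, so v_4 = 9^{−1} = 5 (mod 11).
  i = 5 (α = 3): (3−5)(3−9)(3−2)(3−8) = (−2)·(−6)·1·(−5) = −60 ≡ 6, so v_5 = 6^{−1} = 2 (mod 11).
  v = [2, 4, 9, 5, 2].
Step 2: syndromes of r = [5, 1, 8, 2, 10] (all sums mod 11).
  S_0 = Σ v_i r_i = 2·5 + 4·1 + 9·8 + 5·2 + 2·10 = 116 ≡ 6.
  S_1 = Σ v_i α_i r_i = 2·5·5 + 4·9·1 + 9·2·8 + 5·8·2 + 2·3·10 = 370 ≡ 7.
  α_i^2 mod 11 = [3, 4, 4, 9, 9].
  S_2 = Σ v_i α_i^2 r_i = 2·3·5 + 4·4·1 + 9·4·8 + 5·9·2 + 2·9·10 = 604 ≡ 10.
  S = (6, 7, 10) ≠ 0, so r is not a codeword (an error is present).
Step 3: locate the error. For a single error e at position i, S_ℓ = v_i·e·α_i^ℓ, so α_err = S_1/S_0.
  S_0^{−1} = 6^{−1} = 2 (mod 11), so α_err = 7·2 = 14 ≡ 3 = α_5. Error position i = 5.
  Consistency check: S_2/S_1 = 10·8 = 80 ≡ 3 = α_err ✓ (single-error assumption holds).
Step 4: error magnitude e = S_0/v_5 = S_0·∏_{j≠5}(α_5 − α_j) = 6·6 = 36 ≡ 3 (mod 11).
Step 5: correct position 5: c_5 = r_5 − e = 10 − 3 ≡ 7 (mod 11). Hence c = [5, 1, 8, 2, 7].
  Check: interpolating c through the α_i gives m(x) = 10 + 10·x (degree < 2) with m(α_i) = c_i for every i, so c is indeed a codeword.


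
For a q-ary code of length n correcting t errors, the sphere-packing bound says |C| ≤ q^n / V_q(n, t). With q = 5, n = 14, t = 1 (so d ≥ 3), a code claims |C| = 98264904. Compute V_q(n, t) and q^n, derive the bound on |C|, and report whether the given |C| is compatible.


V_q(n, t) = 57, q^n = 6103515625, Hamming bound = 107079221, |C| = 98264904 ≤ bound (satisfied).

Step 1: Compute V_q(n, t) = Σ_{j=0}^1 C(n, j) (q−1)^j.
  j = 0: C(14,0)·(4)^0 = 1·1 = 1.
  j = 1: C(14,1)·(4)^1 = 14·4 = 56.
  V_q(n, t) = 1 + 56 = 57.
Step 2: q^n = 5^14 = 6103515625.
Step 3: Hamming bound ⌊q^n / V_q(n,t)⌋ = ⌊6103515625/57⌋ = 107079221.
Step 4: Compare |C| = 98264904 to 107079221: satisfied.
The claimed |C| lies below the Hamming bound.


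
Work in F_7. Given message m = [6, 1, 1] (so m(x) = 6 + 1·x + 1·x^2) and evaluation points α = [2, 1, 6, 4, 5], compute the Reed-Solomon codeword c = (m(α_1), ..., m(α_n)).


c = [5, 1, 6, 5, 1]

Message polynomial: m(x) = 6 + 1·x + 1·x^2 (mod 7).
For each evaluation point α_i, compute m(α_i) mod 7:
  α_1 = 2: Horner steps 1 → 3 → 5, so m(2) = 5.
  α_2 = 1: Horner steps 1 → 2 → 1, so m(1) = 1.
  α_3 = 6: Horner steps 1 → 0 → 6, so m(6) = 6.
  α_4 = 4: Horner steps 1 → 5 → 5, so m(4) = 5.
  α_5 = 5: Horner steps 1 → 6 → 1, so m(5) = 1.
Codeword c = [5, 1, 6, 5, 1] ∈ F_7^5.


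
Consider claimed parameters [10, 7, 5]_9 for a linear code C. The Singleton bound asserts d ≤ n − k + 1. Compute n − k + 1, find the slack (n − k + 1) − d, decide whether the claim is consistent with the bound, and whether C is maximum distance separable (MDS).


Singleton RHS = n − k + 1 = 4, slack = -1, bound violated (no such code; not MDS).

Singleton bound: d ≤ n − k + 1.
Here n = 10, k = 7, so n − k + 1 = 4.
Given d = 5, check d ≤ 4: NO.
Slack = (n − k + 1) − d = -1.
The slack is negative: d = 5 exceeds n − k + 1 = 4 by 1, so the Singleton bound is violated and no linear [10, 7, 5]_9 code can exist. In particular it is not MDS (MDS requires d = n − k + 1 exactly).
Description: the claimed parameters are [10, 7, 5]_9; such a code would be impossible (violates the Singleton bound).


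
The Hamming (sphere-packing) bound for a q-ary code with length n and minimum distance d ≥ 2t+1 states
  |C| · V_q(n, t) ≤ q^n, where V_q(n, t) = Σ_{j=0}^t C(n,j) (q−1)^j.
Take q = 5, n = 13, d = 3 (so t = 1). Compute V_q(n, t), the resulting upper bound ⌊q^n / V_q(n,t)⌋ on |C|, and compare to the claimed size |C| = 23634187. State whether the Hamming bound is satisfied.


V_q(n, t) = 53, q^n = 1220703125, Hamming bound = 23032134, |C| = 23634187 > bound (violated).

Step 1: Compute V_q(n, t) = Σ_{j=0}^1 C(n, j) (q−1)^j.
  j = 0: C(13,0)·(4)^0 = 1·1 = 1.
  j = 1: C(13,1)·(4)^1 = 13·4 = 52.
  V_q(n, t) = 1 + 52 = 53.
Step 2: q^n = 5^13 = 1220703125.
Step 3: Hamming bound ⌊q^n / V_q(n,t)⌋ = ⌊1220703125/53⌋ = 23032134.
Step 4: Compare |C| = 23634187 to 23032134: violated.
The claimed |C| lies above the Hamming bound, so no 5-ary code of length 13 with d ≥ 3 can have 23634187 codewords.


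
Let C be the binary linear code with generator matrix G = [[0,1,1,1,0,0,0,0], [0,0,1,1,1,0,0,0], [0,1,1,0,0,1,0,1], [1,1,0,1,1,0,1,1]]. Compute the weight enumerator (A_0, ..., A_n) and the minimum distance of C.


Weight distribution: A_0 = 1, A_2 = 1, A_3 = 4, A_4 = 3, A_5 = 4, A_6 = 3. Minimum distance d = 2.

Enumerate all 2^4 = 16 messages m ∈ F_2^4.
For each, compute codeword c = mG in F_2^8, then tally its weight.
  m = 0000 → c = 00000000, weight = 0.
  m = 1000 → c = 01110000, weight = 3.
  m = 0100 → c = 00111000, weight = 3.
  m = 1100 → c = 01001000, weight = 2.
  m = 0010 → c = 01100101, weight = 4.
  m = 1010 → c = 00010101, weight = 3.
  m = 0110 → c = 01011101, weight = 5.
  m = 1110 → c = 00101101, weight = 4.
  m = 0001 → c = 11011011, weight = 6.
  m = 1001 → c = 10101011, weight = 5.
  m = 0101 → c = 11100011, weight = 5.
  m = 1101 → c = 10010011, weight = 4.
  m = 0011 → c = 10111110, weight = 6.
  m = 1011 → c = 11001110, weight = 5.
  m = 0111 → c = 10000110, weight = 3.
  m = 1111 → c = 11110110, weight = 6.
Tally weights:
  weight 0: 1 codewords.
  weight 2: 1 codewords.
  weight 3: 4 codewords.
  weight 4: 3 codewords.
  weight 5: 4 codewords.
  weight 6: 3 codewords.
Minimum distance d = smallest w > 0 with A_w > 0 = 2.
Sanity: Σ A_w = 16 = 2^4 = 16 ✓.


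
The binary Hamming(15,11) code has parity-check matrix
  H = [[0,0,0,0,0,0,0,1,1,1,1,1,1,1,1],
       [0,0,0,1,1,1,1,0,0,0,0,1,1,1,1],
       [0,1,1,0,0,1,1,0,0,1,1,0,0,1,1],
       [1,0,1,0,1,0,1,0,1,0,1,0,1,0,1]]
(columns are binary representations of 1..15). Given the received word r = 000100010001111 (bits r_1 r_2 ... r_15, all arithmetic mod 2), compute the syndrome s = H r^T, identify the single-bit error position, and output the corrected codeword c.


s = (1, 1, 0, 0)^T, error position = 12, corrected codeword c = 000100010000111

Compute s = H r^T mod 2 one row at a time:
  s_1 = 1 + 0 + 0 + 0 + 1 + 1 + 1 + 1 = 5 ≡ 1 (mod 2).
  s_2 = 1 + 0 + 0 + 0 + 1 + 1 + 1 + 1 = 5 ≡ 1 (mod 2).
  s_3 = 0 + 0 + 0 + 0 + 0 + 0 + 1 + 1 = 2 ≡ 0 (mod 2).
  s_4 = 0 + 0 + 0 + 0 + 0 + 0 + 1 + 1 = 2 ≡ 0 (mod 2).
s = (1, 1, 0, 0)^T — this equals column 12 of H (binary 1100), so error is at position 12.
Correct: flip bit 12 of r = 000100010001111 to get c = 000100010000111.


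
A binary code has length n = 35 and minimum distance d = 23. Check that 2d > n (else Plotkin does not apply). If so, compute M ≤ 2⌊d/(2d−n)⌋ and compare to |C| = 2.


Plotkin bound M ≤ 4; given |C| = 2 ≤ bound (satisfied).

Check applicability: 2d = 46, n = 35.
2d − n = 11 > 0, so Plotkin applies.
Compute d/(2d−n) = 23/11 ≈ 2.0909.
⌊d/(2d−n)⌋ = 2.
Plotkin bound: M ≤ 2·2 = 4.
Given |C| = 2, check: satisfied.
This |C| is below the Plotkin bound.


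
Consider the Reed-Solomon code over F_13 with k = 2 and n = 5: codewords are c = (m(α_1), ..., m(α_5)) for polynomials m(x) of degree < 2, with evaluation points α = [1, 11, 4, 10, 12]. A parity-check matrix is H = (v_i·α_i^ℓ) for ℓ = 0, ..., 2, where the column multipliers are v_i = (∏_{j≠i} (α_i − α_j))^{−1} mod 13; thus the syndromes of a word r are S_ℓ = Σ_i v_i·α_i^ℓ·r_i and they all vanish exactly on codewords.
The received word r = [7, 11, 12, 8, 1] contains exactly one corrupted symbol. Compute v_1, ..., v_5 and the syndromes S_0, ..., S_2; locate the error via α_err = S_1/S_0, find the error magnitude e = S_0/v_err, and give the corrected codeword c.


S = (8, 6, 11), error at position 3, error magnitude e = 9, c = [7, 11, 3, 8, 1].

Step 1: column multipliers v_i = (∏_{j≠i}(α_i − α_j))^{−1} mod 13.
  i = 1 (α = 1): (1−11)(1−4)(1−10)(1−12) = (−10)·(−3)·(−9)·(−11) = 2970 ≡ 6, so v_1 = 6^{−1} = 11 (mod 13).
  i = 2 (α = 11): (11−1)(11−4)(11−10)(11−12) = 10·7·1·(−1) = −70 ≡ 8, so v_2 = 8^{−1} = 5 (mod 13).
  i = 3 (α = 4): (4−1)(4−11)(4−10)(4−12) = 3·(−7)·(−6)·(−8) = −1008 ≡ 6, so v_3 = 6^{−1} = 11 (mod 13).
  i = 4 (α = 10): (10−1)(10−11)(10−4)(10−12) = 9·(−1)·6·(−2) = 108 ≡ 4, so v_4 = 4^{−1} = 10 (mod 13).
  i = 5 (α = 12): (12−1)(12−11)(12−4)(12−10) = 11·1·8·2 = 176 ≡ 7, so v_5 = 7^{−1} = 2 (mod 13).
  v = [11, 5, 11, 10, 2].
Step 2: syndromes of r = [7, 11, 12, 8, 1] (all sums mod 13).
  S_0 = Σ v_i r_i = 11·7 + 5·11 + 11·12 + 10·8 + 2·1 = 346 ≡ 8.
  S_1 = Σ v_i α_i r_i = 11·1·7 + 5·11·11 + 11·4·12 + 10·10·8 + 2·12·1 = 2034 ≡ 6.
  α_i^2 mod 13 = [1, 4, 3, 9, 1].
  S_2 = Σ v_i α_i^2 r_i = 11·1·7 + 5·4·11 + 11·3·12 + 10·9·8 + 2·1·1 = 1415 ≡ 11.
  S = (8, 6, 11) ≠ 0, so r is not a codeword (an error is present).
Step 3: locate the error. For a single error e at position i, S_ℓ = v_i·e·α_i^ℓ, so α_err = S_1/S_0.
  S_0^{−1} = 8^{−1} = 5 (mod 13), so α_err = 6·5 = 30 ≡ 4 = α_3. Error position i = 3.
  Consistency check: S_2/S_1 = 11·11 = 121 ≡ 4 = α_err ✓ (single-error assumption holds).
Step 4: error magnitude e = S_0/v_3 = S_0·∏_{j≠3}(α_3 − α_j) = 8·6 = 48 ≡ 9 (mod 13).
Step 5: correct position 3: c_3 = r_3 − e = 12 − 9 ≡ 3 (mod 13). Hence c = [7, 11, 3, 8, 1].
  Check: interpolating c through the α_i gives m(x) = 4 + 3·x (degree < 2) with m(α_i) = c_i for every i, so c is indeed a codeword.


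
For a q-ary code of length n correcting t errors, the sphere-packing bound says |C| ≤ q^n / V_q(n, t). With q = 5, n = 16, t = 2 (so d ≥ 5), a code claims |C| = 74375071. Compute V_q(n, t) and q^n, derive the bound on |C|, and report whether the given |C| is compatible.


V_q(n, t) = 1985, q^n = 152587890625, Hamming bound = 76870473, |C| = 74375071 ≤ bound (satisfied).

Step 1: Compute V_q(n, t) = Σ_{j=0}^2 C(n, j) (q−1)^j.
  j = 0: C(16,0)·(4)^0 = 1·1 = 1.
  j = 1: C(16,1)·(4)^1 = 16·4 = 64.
  j = 2: C(16,2)·(4)^2 = 120·16 = 1920.
  V_q(n, t) = 1 + 64 + 1920 = 1985.
Step 2: q^n = 5^16 = 152587890625.
Step 3: Hamming bound ⌊q^n / V_q(n,t)⌋ = ⌊152587890625/1985⌋ = 76870473.
Step 4: Compare |C| = 74375071 to 76870473: satisfied.
The claimed |C| lies below the Hamming bound.


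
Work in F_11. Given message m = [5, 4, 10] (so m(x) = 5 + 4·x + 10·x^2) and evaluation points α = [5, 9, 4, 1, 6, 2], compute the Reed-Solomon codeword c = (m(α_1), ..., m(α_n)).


c = [0, 4, 5, 8, 4, 9]

Message polynomial: m(x) = 5 + 4·x + 10·x^2 (mod 11).
For each evaluation point α_i, compute m(α_i) mod 11:
  α_1 = 5: Horner steps 10 → 10 → 0, so m(5) = 0.
  α_2 = 9: Horner steps 10 → 6 → 4, so m(9) = 4.
  α_3 = 4: Horner steps 10 → 0 → 5, so m(4) = 5.
  α_4 = 1: Horner steps 10 → 3 → 8, so m(1) = 8.
  α_5 = 6: Horner steps 10 → 9 → 4, so m(6) = 4.
  α_6 = 2: Horner steps 10 → 2 → 9, so m(2) = 9.
Codeword c = [0, 4, 5, 8, 4, 9] ∈ F_11^6.


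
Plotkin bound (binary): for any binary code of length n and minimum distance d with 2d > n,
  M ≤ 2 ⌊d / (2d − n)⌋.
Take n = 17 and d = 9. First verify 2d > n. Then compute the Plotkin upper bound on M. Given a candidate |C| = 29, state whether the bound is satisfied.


Plotkin bound M ≤ 18; given |C| = 29 > bound (violated).

Check applicability: 2d = 18, n = 17.
2d − n = 1 > 0, so Plotkin applies.
Compute d/(2d−n) = 9/1 ≈ 9.0000.
⌊d/(2d−n)⌋ = 9.
Plotkin bound: M ≤ 2·9 = 18.
Given |C| = 29, check: VIOLATED.
This |C| is above the Plotkin bound, so no binary code with n = 17, d = 9 and 29 codewords exists.


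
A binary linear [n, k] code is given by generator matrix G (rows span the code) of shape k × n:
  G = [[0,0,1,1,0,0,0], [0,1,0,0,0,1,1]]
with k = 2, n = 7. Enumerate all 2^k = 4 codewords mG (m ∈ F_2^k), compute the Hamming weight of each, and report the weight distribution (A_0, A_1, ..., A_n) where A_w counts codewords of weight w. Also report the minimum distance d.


Weight distribution: A_0 = 1, A_2 = 1, A_3 = 1, A_5 = 1. Minimum distance d = 2.

Enumerate all 2^2 = 4 messages m ∈ F_2^2.
For each, compute codeword c = mG in F_2^7, then tally its weight.
  m = 00 → c = 0000000, weight = 0.
  m = 10 → c = 0011000, weight = 2.
  m = 01 → c = 0100011, weight = 3.
  m = 11 → c = 0111011, weight = 5.
Tally weights:
  weight 0: 1 codewords.
  weight 2: 1 codewords.
  weight 3: 1 codewords.
  weight 5: 1 codewords.
Minimum distance d = smallest w > 0 with A_w > 0 = 2.
Sanity: Σ A_w = 4 = 2^2 = 4 ✓.


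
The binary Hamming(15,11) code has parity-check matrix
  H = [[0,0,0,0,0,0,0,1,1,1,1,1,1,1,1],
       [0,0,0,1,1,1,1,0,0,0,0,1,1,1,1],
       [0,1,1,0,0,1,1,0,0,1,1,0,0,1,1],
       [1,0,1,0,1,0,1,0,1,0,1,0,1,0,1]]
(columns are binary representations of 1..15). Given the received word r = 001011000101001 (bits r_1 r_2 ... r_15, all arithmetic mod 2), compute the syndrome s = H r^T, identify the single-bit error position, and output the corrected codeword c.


s = (1, 0, 0, 1)^T, error position = 9, corrected codeword c = 001011001101001

Compute s = H r^T mod 2 one row at a time:
  s_1 = 0 + 0 + 1 + 0 + 1 + 0 + 0 + 1 = 3 ≡ 1 (mod 2).
  s_2 = 0 + 1 + 1 + 0 + 1 + 0 + 0 + 1 = 4 ≡ 0 (mod 2).
  s_3 = 0 + 1 + 1 + 0 + 1 + 0 + 0 + 1 = 4 ≡ 0 (mod 2).
  s_4 = 0 + 1 + 1 + 0 + 0 + 0 + 0 + 1 = 3 ≡ 1 (mod 2).
s = (1, 0, 0, 1)^T — this equals column 9 of H (binary 1001), so error is at position 9.
Correct: flip bit 9 of r = 001011000101001 to get c = 001011001101001.


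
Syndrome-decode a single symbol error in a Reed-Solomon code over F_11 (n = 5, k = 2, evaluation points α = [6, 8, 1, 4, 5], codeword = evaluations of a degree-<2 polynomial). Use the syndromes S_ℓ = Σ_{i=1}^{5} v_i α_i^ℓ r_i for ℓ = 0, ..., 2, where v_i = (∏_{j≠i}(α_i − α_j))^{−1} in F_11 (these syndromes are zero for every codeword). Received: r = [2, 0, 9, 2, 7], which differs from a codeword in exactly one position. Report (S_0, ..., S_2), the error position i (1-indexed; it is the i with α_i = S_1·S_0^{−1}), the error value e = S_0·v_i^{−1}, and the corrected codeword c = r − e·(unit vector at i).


S = (6, 3, 7), error at position 1, error magnitude e = 1, c = [1, 0, 9, 2, 7].

Step 1: column multipliers v_i = (∏_{j≠i}(α_i − α_j))^{−1} mod 11.
  i = 1 (α = 6): (6−8)(6−1)(6−4)(6−5) = (−2)·5·2·1 = −20 ≡ 2, so v_1 = 2^{−1} = 6 (mod 11).
  i = 2 (α = 8): (8−6)(8−1)(8−4)(8−5) = 2·7·4·3 = 168 ≡ 3, so v_2 = 3^{−1} = 4 (mod 11).
  i = 3 (α = 1): (1−6)(1−8)(1−4)(1−5) = (−5)·(−7)·(−3)·(−4) = 420 ≡ 2, so v_3 = 2^{−1} = 6 (mod 11).
  i = 4 (α = 4): (4−6)(4−8)(4−1)(4−5) = (−2)·(−4)·3·(−1) = −24 ≡ 9, so v_4 = 9^{−1} = 5 (mod 11).
  i = 5 (α = 5): (5−6)(5−8)(5−1)(5−4) = (−1)·(−3)·4·1 = 12 ≡ 1, so v_5 = 1^{−1} = 1 (mod 11).
  v = [6, 4, 6, 5, 1].
Step 2: syndromes of r = [2, 0, 9, 2, 7] (all sums mod 11).
  S_0 = Σ v_i r_i = 6·2 + 4·0 + 6·9 + 5·2 + 1·7 = 83 ≡ 6.
  S_1 = Σ v_i α_i r_i = 6·6·2 + 4·8·0 + 6·1·9 + 5·4·2 + 1·5·7 = 201 ≡ 3.
  α_i^2 mod 11 = [3, 9, 1, 5, 3].
  S_2 = Σ v_i α_i^2 r_i = 6·3·2 + 4·9·0 + 6·1·9 + 5·5·2 + 1·3·7 = 161 ≡ 7.
  S = (6, 3, 7) ≠ 0, so r is not a codeword (an error is present).
Step 3: locate the error. For a single error e at position i, S_ℓ = v_i·e·α_i^ℓ, so α_err = S_1/S_0.
  S_0^{−1} = 6^{−1} = 2 (mod 11), so α_err = 3·2 = 6 ≡ 6 = α_1. Error position i = 1.
  Consistency check: S_2/S_1 = 7·4 = 28 ≡ 6 = α_err ✓ (single-error assumption holds).
Step 4: error magnitude e = S_0/v_1 = S_0·∏_{j≠1}(α_1 − α_j) = 6·2 = 12 ≡ 1 (mod 11).
Step 5: correct position 1: c_1 = r_1 − e = 2 − 1 ≡ 1 (mod 11). Hence c = [1, 0, 9, 2, 7].
  Check: interpolating c through the α_i gives m(x) = 4 + 5·x (degree < 2) with m(α_i) = c_i for every i, so c is indeed a codeword.


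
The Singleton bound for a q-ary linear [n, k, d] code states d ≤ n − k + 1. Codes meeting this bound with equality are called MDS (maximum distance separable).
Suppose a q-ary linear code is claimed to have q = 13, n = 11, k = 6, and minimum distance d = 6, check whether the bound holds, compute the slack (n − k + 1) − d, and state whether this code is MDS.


Singleton RHS = n − k + 1 = 6, slack = 0, bound satisfied, MDS.

Singleton bound: d ≤ n − k + 1.
Here n = 11, k = 6, so n − k + 1 = 6.
Given d = 6, check d ≤ 6: YES.
Slack = (n − k + 1) − d = 0.
The code is MDS (slack = 0).
Description: the claimed parameters are [11, 6, 6]_13; such a code would be MDS (meets Singleton bound).


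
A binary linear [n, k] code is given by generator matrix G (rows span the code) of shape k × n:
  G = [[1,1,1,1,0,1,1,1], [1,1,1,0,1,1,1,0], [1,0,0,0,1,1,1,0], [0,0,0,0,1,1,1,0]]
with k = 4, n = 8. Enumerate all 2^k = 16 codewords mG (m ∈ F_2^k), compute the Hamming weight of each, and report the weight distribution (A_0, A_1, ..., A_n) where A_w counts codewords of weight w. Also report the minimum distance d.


Weight distribution: A_0 = 1, A_1 = 1, A_2 = 1, A_3 = 3, A_4 = 3, A_5 = 3, A_6 = 3, A_7 = 1. Minimum distance d = 1.

Enumerate all 2^4 = 16 messages m ∈ F_2^4.
For each, compute codeword c = mG in F_2^8, then tally its weight.
  m = 0000 → c = 00000000, weight = 0.
  m = 1000 → c = 11110111, weight = 7.
  m = 0100 → c = 11101110, weight = 6.
  m = 1100 → c = 00011001, weight = 3.
  m = 0010 → c = 10001110, weight = 4.
  m = 1010 → c = 01111001, weight = 5.
  m = 0110 → c = 01100000, weight = 2.
  m = 1110 → c = 10010111, weight = 5.
  m = 0001 → c = 00001110, weight = 3.
  m = 1001 → c = 11111001, weight = 6.
  m = 0101 → c = 11100000, weight = 3.
  m = 1101 → c = 00010111, weight = 4.
  m = 0011 → c = 10000000, weight = 1.
  m = 1011 → c = 01110111, weight = 6.
  m = 0111 → c = 01101110, weight = 5.
  m = 1111 → c = 10011001, weight = 4.
Tally weights:
  weight 0: 1 codewords.
  weight 1: 1 codewords.
  weight 2: 1 codewords.
  weight 3: 3 codewords.
  weight 4: 3 codewords.
  weight 5: 3 codewords.
  weight 6: 3 codewords.
  weight 7: 1 codewords.
Minimum distance d = smallest w > 0 with A_w > 0 = 1.
Sanity: Σ A_w = 16 = 2^4 = 16 ✓.


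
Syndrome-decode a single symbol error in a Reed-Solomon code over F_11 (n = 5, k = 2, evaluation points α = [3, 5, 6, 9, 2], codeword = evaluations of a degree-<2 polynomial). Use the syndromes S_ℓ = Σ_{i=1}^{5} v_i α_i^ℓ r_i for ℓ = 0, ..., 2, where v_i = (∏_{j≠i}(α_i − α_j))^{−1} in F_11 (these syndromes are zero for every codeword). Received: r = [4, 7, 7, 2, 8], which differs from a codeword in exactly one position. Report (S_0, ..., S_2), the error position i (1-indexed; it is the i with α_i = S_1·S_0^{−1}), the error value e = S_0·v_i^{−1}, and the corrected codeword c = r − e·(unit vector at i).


S = (6, 3, 7), error at position 3, error magnitude e = 4, c = [4, 7, 3, 2, 8].

Step 1: column multipliers v_i = (∏_{j≠i}(α_i − α_j))^{−1} mod 11.
  i = 1 (α = 3): (3−5)(3−6)(3−9)(3−2) = (−2)·(−3)·(−6)·1 = −36 ≡ 8, so v_1 = 8^{−1} = 7 (mod 11).
  i = 2 (α = 5): (5−3)(5−6)(5−9)(5−2) = 2·(−1)·(−4)·3 = 24 ≡ 2, so v_2 = 2^{−1} = 6 (mod 11).
  i = 3 (α = 6): (6−3)(6−5)(6−9)(6−2) = 3·1·(−3)·4 = −36 ≡ 8, so v_3 = 8^{−1} = 7 (mod 11).
  i = 4 (α = 9): (9−3)(9−5)(9−6)(9−2) = 6·4·3·7 = 504 ≡ 9, so v_4 = 9^{−1} = 5 (mod 11).
  i = 5 (α = 2): (2−3)(2−5)(2−6)(2−9) = (−1)·(−3)·(−4)·(−7) = 84 ≡ 7, so v_5 = 7^{−1} = 8 (mod 11).
  v = [7, 6, 7, 5, 8].
Step 2: syndromes of r = [4, 7, 7, 2, 8] (all sums mod 11).
  S_0 = Σ v_i r_i = 7·4 + 6·7 + 7·7 + 5·2 + 8·8 = 193 ≡ 6.
  S_1 = Σ v_i α_i r_i = 7·3·4 + 6·5·7 + 7·6·7 + 5·9·2 + 8·2·8 = 806 ≡ 3.
  α_i^2 mod 11 = [9, 3, 3, 4, 4].
  S_2 = Σ v_i α_i^2 r_i = 7·9·4 + 6·3·7 + 7·3·7 + 5·4·2 + 8·4·8 = 821 ≡ 7.
  S = (6, 3, 7) ≠ 0, so r is not a codeword (an error is present).
Step 3: locate the error. For a single error e at position i, S_ℓ = v_i·e·α_i^ℓ, so α_err = S_1/S_0.
  S_0^{−1} = 6^{−1} = 2 (mod 11), so α_err = 3·2 = 6 ≡ 6 = α_3. Error position i = 3.
  Consistency check: S_2/S_1 = 7·4 = 28 ≡ 6 = α_err ✓ (single-error assumption holds).
Step 4: error magnitude e = S_0/v_3 = S_0·∏_{j≠3}(α_3 − α_j) = 6·8 = 48 ≡ 4 (mod 11).
Step 5: correct position 3: c_3 = r_3 − e = 7 − 4 ≡ 3 (mod 11). Hence c = [4, 7, 3, 2, 8].
  Check: interpolating c through the α_i gives m(x) = 5 + 7·x (degree < 2) with m(α_i) = c_i for every i, so c is indeed a codeword.


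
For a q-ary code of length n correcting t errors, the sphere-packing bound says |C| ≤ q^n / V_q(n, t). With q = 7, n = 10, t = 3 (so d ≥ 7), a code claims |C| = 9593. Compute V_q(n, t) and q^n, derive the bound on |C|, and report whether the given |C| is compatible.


V_q(n, t) = 27601, q^n = 282475249, Hamming bound = 10234, |C| = 9593 ≤ bound (satisfied).

Step 1: Compute V_q(n, t) = Σ_{j=0}^3 C(n, j) (q−1)^j.
  j = 0: C(10,0)·(6)^0 = 1·1 = 1.
  j = 1: C(10,1)·(6)^1 = 10·6 = 60.
  j = 2: C(10,2)·(6)^2 = 45·36 = 1620.
  j = 3: C(10,3)·(6)^3 = 120·216 = 25920.
  V_q(n, t) = 1 + 60 + 1620 + 25920 = 27601.
Step 2: q^n = 7^10 = 282475249.
Step 3: Hamming bound ⌊q^n / V_q(n,t)⌋ = ⌊282475249/27601⌋ = 10234.
Step 4: Compare |C| = 9593 to 10234: satisfied.
The claimed |C| lies below the Hamming bound.


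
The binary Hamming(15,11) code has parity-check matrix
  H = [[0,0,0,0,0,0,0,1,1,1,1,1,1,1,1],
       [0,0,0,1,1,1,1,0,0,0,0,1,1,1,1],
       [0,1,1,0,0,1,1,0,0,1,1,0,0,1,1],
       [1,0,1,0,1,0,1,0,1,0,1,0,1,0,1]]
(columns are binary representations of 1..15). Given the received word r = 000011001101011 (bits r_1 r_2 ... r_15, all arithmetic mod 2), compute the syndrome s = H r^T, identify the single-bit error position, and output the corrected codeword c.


s = (1, 1, 0, 1)^T, error position = 13, corrected codeword c = 000011001101111

Compute s = H r^T mod 2 one row at a time:
  s_1 = 0 + 1 + 1 + 0 + 1 + 0 + 1 + 1 = 5 ≡ 1 (mod 2).
  s_2 = 0 + 1 + 1 + 0 + 1 + 0 + 1 + 1 = 5 ≡ 1 (mod 2).
  s_3 = 0 + 0 + 1 + 0 + 1 + 0 + 1 + 1 = 4 ≡ 0 (mod 2).
  s_4 = 0 + 0 + 1 + 0 + 1 + 0 + 0 + 1 = 3 ≡ 1 (mod 2).
s = (1, 1, 0, 1)^T — this equals column 13 of H (binary 1101), so error is at position 13.
Correct: flip bit 13 of r = 000011001101011 to get c = 000011001101111.


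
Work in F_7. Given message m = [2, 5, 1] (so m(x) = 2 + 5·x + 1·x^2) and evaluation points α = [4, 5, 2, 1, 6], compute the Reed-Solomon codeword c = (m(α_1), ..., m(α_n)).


c = [3, 3, 2, 1, 5]

Message polynomial: m(x) = 2 + 5·x + 1·x^2 (mod 7).
For each evaluation point α_i, compute m(α_i) mod 7:
  α_1 = 4: Horner steps 1 → 2 → 3, so m(4) = 3.
  α_2 = 5: Horner steps 1 → 3 → 3, so m(5) = 3.
  α_3 = 2: Horner steps 1 → 0 → 2, so m(2) = 2.
  α_4 = 1: Horner steps 1 → 6 → 1, so m(1) = 1.
  α_5 = 6: Horner steps 1 → 4 → 5, so m(6) = 5.
Codeword c = [3, 3, 2, 1, 5] ∈ F_7^5.


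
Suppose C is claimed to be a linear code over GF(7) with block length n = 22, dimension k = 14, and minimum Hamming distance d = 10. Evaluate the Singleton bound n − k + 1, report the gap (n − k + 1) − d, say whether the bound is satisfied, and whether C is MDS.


Singleton RHS = n − k + 1 = 9, slack = -1, bound violated (no such code; not MDS).

Singleton bound: d ≤ n − k + 1.
Here n = 22, k = 14, so n − k + 1 = 9.
Given d = 10, check d ≤ 9: NO.
Slack = (n − k + 1) − d = -1.
The slack is negative: d = 10 exceeds n − k + 1 = 9 by 1, so the Singleton bound is violated and no linear [22, 14, 10]_7 code can exist. In particular it is not MDS (MDS requires d = n − k + 1 exactly).
Description: the claimed parameters are [22, 14, 10]_7; such a code would be impossible (violates the Singleton bound).


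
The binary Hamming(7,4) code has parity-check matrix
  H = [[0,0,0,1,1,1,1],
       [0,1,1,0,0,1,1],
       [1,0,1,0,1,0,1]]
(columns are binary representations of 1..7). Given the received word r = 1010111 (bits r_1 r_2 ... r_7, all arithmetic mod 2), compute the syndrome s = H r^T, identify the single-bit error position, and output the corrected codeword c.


s = (1, 1, 0)^T, error position = 6, corrected codeword c = 1010101

Compute s = H r^T mod 2 one row at a time:
  s_1 = 0 + 1 + 1 + 1 = 3 ≡ 1 (mod 2).
  s_2 = 0 + 1 + 1 + 1 = 3 ≡ 1 (mod 2).
  s_3 = 1 + 1 + 1 + 1 = 4 ≡ 0 (mod 2).
s = (1, 1, 0)^T — this equals column 6 of H (binary 110), so error is at position 6.
Correct: flip bit 6 of r = 1010111 to get c = 1010101.


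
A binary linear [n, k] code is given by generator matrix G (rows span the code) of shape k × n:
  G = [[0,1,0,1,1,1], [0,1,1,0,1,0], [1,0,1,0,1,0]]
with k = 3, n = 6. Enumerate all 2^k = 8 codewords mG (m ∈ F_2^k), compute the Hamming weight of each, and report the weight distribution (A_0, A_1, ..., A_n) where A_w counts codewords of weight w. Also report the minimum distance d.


Weight distribution: A_0 = 1, A_2 = 1, A_3 = 3, A_4 = 2, A_5 = 1. Minimum distance d = 2.

Enumerate all 2^3 = 8 messages m ∈ F_2^3.
For each, compute codeword c = mG in F_2^6, then tally its weight.
  m = 000 → c = 000000, weight = 0.
  m = 100 → c = 010111, weight = 4.
  m = 010 → c = 011010, weight = 3.
  m = 110 → c = 001101, weight = 3.
  m = 001 → c = 101010, weight = 3.
  m = 101 → c = 111101, weight = 5.
  m = 011 → c = 110000, weight = 2.
  m = 111 → c = 100111, weight = 4.
Tally weights:
  weight 0: 1 codewords.
  weight 2: 1 codewords.
  weight 3: 3 codewords.
  weight 4: 2 codewords.
  weight 5: 1 codewords.
Minimum distance d = smallest w > 0 with A_w > 0 = 2.
Sanity: Σ A_w = 8 = 2^3 = 8 ✓.


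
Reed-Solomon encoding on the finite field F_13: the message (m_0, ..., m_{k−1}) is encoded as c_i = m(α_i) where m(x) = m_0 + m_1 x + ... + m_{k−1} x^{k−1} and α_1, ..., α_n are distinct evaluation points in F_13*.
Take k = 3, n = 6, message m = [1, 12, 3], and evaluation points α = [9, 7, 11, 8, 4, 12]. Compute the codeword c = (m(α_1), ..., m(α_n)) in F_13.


c = [1, 11, 2, 3, 6, 5]

Message polynomial: m(x) = 1 + 12·x + 3·x^2 (mod 13).
For each evaluation point α_i, compute m(α_i) mod 13:
  α_1 = 9: Horner steps 3 → 0 → 1, so m(9) = 1.
  α_2 = 7: Horner steps 3 → 7 → 11, so m(7) = 11.
  α_3 = 11: Horner steps 3 → 6 → 2, so m(11) = 2.
  α_4 = 8: Horner steps 3 → 10 → 3, so m(8) = 3.
  α_5 = 4: Horner steps 3 → 11 → 6, so m(4) = 6.
  α_6 = 12: Horner steps 3 → 9 → 5, so m(12) = 5.
Codeword c = [1, 11, 2, 3, 6, 5] ∈ F_13^6.


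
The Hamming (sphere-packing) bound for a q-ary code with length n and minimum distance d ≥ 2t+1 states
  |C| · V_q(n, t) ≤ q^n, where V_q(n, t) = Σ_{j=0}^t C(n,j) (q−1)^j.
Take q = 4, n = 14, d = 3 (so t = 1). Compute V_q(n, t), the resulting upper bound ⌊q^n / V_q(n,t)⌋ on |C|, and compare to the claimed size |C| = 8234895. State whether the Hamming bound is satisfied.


V_q(n, t) = 43, q^n = 268435456, Hamming bound = 6242685, |C| = 8234895 > bound (violated).

Step 1: Compute V_q(n, t) = Σ_{j=0}^1 C(n, j) (q−1)^j.
  j = 0: C(14,0)·(3)^0 = 1·1 = 1.
  j = 1: C(14,1)·(3)^1 = 14·3 = 42.
  V_q(n, t) = 1 + 42 = 43.
Step 2: q^n = 4^14 = 268435456.
Step 3: Hamming bound ⌊q^n / V_q(n,t)⌋ = ⌊268435456/43⌋ = 6242685.
Step 4: Compare |C| = 8234895 to 6242685: violated.
The claimed |C| lies above the Hamming bound, so no 4-ary code of length 14 with d ≥ 3 can have 8234895 codewords.
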